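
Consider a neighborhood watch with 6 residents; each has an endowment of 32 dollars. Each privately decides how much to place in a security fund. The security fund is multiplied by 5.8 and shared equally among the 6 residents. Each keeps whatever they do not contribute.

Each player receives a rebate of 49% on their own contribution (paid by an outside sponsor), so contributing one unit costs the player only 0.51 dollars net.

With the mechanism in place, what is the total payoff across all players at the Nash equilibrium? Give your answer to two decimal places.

Under the mechanism each unit contributed yields (5.8/6) / 0.51 = 1.8954 back to its contributor per unit of net cost, which exceeds 1, making full contribution the dominant choice for everyone.
So the Nash equilibrium is full contribution by all 6; the group earns 6 × (32 × 0.49 + 5.8 × 32) = 1207.68.

1207.68 dollars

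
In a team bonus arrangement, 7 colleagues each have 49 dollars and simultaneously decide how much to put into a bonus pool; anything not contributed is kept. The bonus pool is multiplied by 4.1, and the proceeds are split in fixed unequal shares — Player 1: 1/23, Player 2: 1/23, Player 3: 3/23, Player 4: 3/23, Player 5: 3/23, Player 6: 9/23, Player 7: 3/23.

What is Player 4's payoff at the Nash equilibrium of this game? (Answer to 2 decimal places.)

75.20 dollars

A player with share s gets back 4.1·s per unit contributed, so full contribution is dominant for anyone with s > 1/4.1 = 0.2439 and zero contribution is dominant for anyone below.
Player 6 alone (share 9/23) is above the threshold, contributing 49; the remaining 6 contribute 0. Total contributed: 49.
Player 4 keeps 49 and receives 4.1 × 49 × 3/23 = 26.20 from the bonus pool, for a payoff of 75.20.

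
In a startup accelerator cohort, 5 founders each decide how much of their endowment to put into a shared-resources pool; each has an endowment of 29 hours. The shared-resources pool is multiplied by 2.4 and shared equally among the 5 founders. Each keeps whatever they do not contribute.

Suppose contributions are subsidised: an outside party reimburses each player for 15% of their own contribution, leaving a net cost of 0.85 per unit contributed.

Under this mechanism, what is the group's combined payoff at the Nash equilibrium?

Even with the mechanism, each unit contributed returns only (2.4/5) / 0.85 = 0.5647 per unit of net cost, so contributing nothing is still dominant.
At the Nash equilibrium no one contributes; group total payoff = 5 × 29 = 145.

145.00 hours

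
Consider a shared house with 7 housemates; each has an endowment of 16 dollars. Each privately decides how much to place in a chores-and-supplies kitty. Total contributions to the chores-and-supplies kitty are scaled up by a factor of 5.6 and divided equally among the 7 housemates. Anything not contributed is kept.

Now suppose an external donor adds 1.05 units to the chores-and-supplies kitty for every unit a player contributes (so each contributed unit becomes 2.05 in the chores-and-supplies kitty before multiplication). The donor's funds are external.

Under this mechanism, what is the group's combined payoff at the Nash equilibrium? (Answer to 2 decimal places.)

1285.76 dollars

Under the mechanism each unit contributed yields 5.6 × 2.05 / 7 = 1.6400 back to its contributor per unit of net cost, which exceeds 1, making full contribution the dominant choice for everyone.
At the Nash equilibrium everyone contributes 16. Group total payoff = 5.6 × 2.05 × 112 = 1285.76.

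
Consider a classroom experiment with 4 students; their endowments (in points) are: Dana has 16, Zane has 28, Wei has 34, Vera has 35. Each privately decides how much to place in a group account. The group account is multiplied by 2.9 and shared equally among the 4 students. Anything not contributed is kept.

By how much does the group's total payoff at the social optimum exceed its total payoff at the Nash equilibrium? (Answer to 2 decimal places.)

The private return per contributed unit is 2.9/4 = 0.7250 < 1 for every player regardless of endowment, so the Nash equilibrium is zero contribution and the group total is Σ E_j = 16 + 28 + 34 + 35 = 113.
Each contributed unit returns 2.900 to the group, so the social optimum is full contribution by everyone: group total = 2.900 × 113 = 327.70.
Efficiency loss = (2.900 − 1) × 113 = 214.70.

214.70 points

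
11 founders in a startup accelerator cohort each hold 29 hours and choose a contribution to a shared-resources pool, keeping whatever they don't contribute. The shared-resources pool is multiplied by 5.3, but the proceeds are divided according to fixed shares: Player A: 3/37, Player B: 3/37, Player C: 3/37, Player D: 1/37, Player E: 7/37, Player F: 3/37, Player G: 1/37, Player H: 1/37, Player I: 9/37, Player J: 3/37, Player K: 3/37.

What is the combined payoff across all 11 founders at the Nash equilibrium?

For player j, contributing a unit is worthwhile iff 5.3 × (j's share) ≥ 1, i.e. iff j's share is at least 0.1887.
The shares above 0.1887 belong to Player E and Player I, contributing 29 each; the remaining 9 contribute 0. Total contributed: 58.
The shared-resources pool pays out 5.3 × 58 = 307.40 in total (split across the unequal shares, but the aggregate is all that matters for the group sum).
The 9 free-riders keep 29 each, adding 261. Group total = 261 + 307.40 = 568.40.

568.40 hours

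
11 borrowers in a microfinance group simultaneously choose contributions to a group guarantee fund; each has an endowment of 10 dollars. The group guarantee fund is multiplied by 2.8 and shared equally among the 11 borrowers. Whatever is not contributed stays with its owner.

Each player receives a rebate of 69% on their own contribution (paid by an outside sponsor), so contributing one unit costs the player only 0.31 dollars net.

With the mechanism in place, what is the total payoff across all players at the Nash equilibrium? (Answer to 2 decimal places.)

110.00 dollars

With the mechanism, a contributed unit returns (2.8/11) / 0.31 = 0.8211 per unit of net cost — still below 1 — so contributing 0 remains dominant for every player.
At the Nash equilibrium no one contributes; group total payoff = 11 × 10 = 110.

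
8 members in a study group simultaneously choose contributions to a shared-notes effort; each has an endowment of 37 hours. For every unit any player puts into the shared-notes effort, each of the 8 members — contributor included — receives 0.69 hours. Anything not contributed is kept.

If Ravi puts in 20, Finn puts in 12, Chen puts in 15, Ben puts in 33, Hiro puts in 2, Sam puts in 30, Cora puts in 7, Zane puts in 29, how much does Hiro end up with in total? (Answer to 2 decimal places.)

137.12 hours

Total contributed: 20 + 12 + 15 + 33 + 2 + 30 + 7 + 29 = 148.
Each receives 0.69 × 148 = 102.12 from the shared-notes effort.
Hiro keeps 37 − 2 = 35, so Hiro's payoff is 35 + 102.12 = 137.12.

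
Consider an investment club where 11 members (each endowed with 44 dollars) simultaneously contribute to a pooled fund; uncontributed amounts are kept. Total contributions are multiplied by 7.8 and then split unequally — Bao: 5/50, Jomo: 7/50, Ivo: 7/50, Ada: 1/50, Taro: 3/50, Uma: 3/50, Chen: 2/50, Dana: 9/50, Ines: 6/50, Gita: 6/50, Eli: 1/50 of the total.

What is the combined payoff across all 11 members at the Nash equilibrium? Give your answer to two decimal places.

Each unit j contributes comes back to j as 7.8 × (j's share), so j prefers to contribute only if that share exceeds 1/7.8 = 0.1282; otherwise keeping the unit dominates.
Jomo, Ivo and Dana are above the threshold, contributing 44 each; the remaining 8 contribute 0. Total contributed: 132.
The pooled fund pays out 7.8 × 132 = 1029.60 in total (split across the unequal shares, but the aggregate is all that matters for the group sum).
The 8 free-riders keep 44 each, adding 352. Group total = 352 + 1029.60 = 1381.60.

1381.60 dollars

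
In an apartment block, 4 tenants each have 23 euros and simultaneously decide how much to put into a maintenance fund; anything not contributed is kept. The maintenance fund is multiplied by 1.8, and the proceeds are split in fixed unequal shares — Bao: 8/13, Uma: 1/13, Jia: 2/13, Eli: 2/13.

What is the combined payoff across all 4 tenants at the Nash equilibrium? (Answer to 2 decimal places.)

A player with share s gets back 1.8·s per unit contributed, so full contribution is dominant for anyone with s > 1/1.8 = 0.5556 and zero contribution is dominant for anyone below.
Bao alone (share 8/13) is above the threshold, contributing 23; the remaining 3 contribute 0. Total contributed: 23.
The maintenance fund pays out 1.8 × 23 = 41.40 in total (split across the unequal shares, but the aggregate is all that matters for the group sum).
The 3 free-riders keep 23 each, adding 69. Group total = 69 + 41.40 = 110.40.

110.40 euros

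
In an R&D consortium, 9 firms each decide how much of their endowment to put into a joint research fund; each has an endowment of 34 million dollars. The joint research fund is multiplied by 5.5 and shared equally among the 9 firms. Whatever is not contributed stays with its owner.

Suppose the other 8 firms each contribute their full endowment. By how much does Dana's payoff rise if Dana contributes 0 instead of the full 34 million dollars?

13.22 million dollars

Switching from a contribution of 34 to 0 lets Dana keep an extra 34 million dollars, but lowers the joint research fund by 34, which costs Dana their own share of that drop: 5.5/9 × 34 = 20.78.
Net gain = 34 − 20.78 = 13.22. The private return per contributed unit (0.6111) is below 1, so free-riding is indeed the best response regardless of what the others do.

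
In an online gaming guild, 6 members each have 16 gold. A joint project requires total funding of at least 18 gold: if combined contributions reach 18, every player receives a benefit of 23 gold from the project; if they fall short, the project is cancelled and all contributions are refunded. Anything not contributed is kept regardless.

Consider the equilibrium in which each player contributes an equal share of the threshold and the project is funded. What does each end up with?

36 gold

Equal share of the threshold: 18/6 = 3.
At this profile no one gains by cutting their contribution: any cut drops the total below 18, the project is cancelled, contributions are refunded, and the deviator ends with 16, which is less than 16 − 3 + 23 = 36. Contributing more than 3 just wastes the excess. So contributing exactly 3 is a best response.
Each player's payoff: 16 − 3 + 23 = 36.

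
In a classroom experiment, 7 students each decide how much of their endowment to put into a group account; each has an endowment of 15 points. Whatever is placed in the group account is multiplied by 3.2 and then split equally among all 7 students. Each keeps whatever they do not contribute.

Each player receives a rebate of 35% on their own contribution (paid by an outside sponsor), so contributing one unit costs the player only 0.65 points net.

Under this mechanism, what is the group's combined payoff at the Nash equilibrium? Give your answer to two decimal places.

Even with the mechanism, each unit contributed returns only (3.2/7) / 0.65 = 0.7033 per unit of net cost, so contributing nothing is still dominant.
Everyone keeps their endowment and the group total is 7 × 15 = 105.

105.00 points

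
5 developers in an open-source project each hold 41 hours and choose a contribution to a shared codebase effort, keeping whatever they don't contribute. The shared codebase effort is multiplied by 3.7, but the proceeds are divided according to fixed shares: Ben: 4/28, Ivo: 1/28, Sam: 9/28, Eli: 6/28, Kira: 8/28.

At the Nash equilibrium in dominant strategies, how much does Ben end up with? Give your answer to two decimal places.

A player with share s gets back 3.7·s per unit contributed, so full contribution is dominant for anyone with s > 1/3.7 = 0.2703 and zero contribution is dominant for anyone below.
Sam and Kira clear that bar, contributing 41 each; the remaining 3 contribute 0. Total contributed: 82.
Ben keeps 41 and receives 3.7 × 82 × 4/28 = 43.34 from the shared codebase effort, for a payoff of 84.34.

84.34 hours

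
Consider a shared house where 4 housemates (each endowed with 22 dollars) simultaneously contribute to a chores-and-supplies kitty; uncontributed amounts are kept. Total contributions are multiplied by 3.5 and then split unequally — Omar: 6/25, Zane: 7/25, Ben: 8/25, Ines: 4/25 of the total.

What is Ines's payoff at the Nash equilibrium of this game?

34.32 dollars

For player j, contributing a unit is worthwhile iff 3.5 × (j's share) ≥ 1, i.e. iff j's share is at least 0.2857.
Only Ben (8/25) clears that bar, contributing 22; the remaining 3 contribute 0. Total contributed: 22.
Ines keeps 22 and receives 3.5 × 22 × 4/25 = 12.32 from the chores-and-supplies kitty, for a payoff of 34.32.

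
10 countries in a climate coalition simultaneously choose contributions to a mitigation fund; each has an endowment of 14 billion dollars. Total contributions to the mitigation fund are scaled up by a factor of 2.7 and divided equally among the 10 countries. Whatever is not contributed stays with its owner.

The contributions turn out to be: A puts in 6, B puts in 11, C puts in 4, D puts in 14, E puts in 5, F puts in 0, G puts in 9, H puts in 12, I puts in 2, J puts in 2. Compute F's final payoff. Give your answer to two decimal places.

Total contributed: 6 + 11 + 4 + 14 + 5 + 0 + 9 + 12 + 2 + 2 = 65.
Each receives 2.7 × 65 / 10 = 17.55 from the mitigation fund.
F keeps 14 − 0 = 14, so F's payoff is 14 + 17.55 = 31.55.

31.55 billion dollars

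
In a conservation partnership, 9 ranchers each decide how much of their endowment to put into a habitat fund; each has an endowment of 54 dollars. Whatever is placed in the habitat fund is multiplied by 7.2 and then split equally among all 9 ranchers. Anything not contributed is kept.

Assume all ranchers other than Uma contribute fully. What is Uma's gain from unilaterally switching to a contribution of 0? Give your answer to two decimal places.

10.80 dollars

Switching from a contribution of 54 to 0 lets Uma keep an extra 54 dollars, but lowers the habitat fund by 54, which costs Uma their own share of that drop: 7.2/9 × 54 = 43.20.
Net gain = 54 − 43.20 = 10.80. The private return per contributed unit (0.8000) is below 1, so free-riding is indeed the best response regardless of what the others do.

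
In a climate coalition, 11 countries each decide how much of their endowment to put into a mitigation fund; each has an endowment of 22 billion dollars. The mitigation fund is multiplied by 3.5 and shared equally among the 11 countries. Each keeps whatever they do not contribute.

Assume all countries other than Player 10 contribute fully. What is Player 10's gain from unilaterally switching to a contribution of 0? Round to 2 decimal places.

15.00 billion dollars

Switching from a contribution of 22 to 0 lets Player 10 keep an extra 22 billion dollars, but lowers the mitigation fund by 22, which costs Player 10 their own share of that drop: 3.5/11 × 22 = 7.00.
Net gain = 22 − 7.00 = 15.00. The private return per contributed unit (0.3182) is below 1, so free-riding is indeed the best response regardless of what the others do.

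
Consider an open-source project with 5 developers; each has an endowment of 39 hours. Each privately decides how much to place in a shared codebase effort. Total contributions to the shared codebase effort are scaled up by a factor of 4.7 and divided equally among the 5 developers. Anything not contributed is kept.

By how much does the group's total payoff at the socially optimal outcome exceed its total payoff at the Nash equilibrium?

721.50 hours

Each contributed unit returns 4.7/5 = 0.9400 to its contributor — below 1 — so contributing 0 is dominant for every player. At the Nash equilibrium everyone keeps their 39, and the group total is 5 × 39 = 195.
Each contributed unit returns 4.700 to the group as a whole (0.9400 to each of 5 players), which exceeds 1, so the social optimum is full contribution: group total = 4.700 × 195 = 916.50.
Efficiency loss = 916.50 − 195 = 721.50.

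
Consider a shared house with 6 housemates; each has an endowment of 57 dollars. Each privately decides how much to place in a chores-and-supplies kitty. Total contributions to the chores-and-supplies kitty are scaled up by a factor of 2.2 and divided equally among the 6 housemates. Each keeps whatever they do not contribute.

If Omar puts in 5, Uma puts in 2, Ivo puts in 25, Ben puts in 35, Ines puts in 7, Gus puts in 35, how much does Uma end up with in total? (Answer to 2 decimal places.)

94.97 dollars

Total contributed: 5 + 2 + 25 + 35 + 7 + 35 = 109.
Each receives 2.2 × 109 / 6 = 39.97 from the chores-and-supplies kitty.
Uma keeps 57 − 2 = 55, so Uma's payoff is 55 + 39.97 = 94.97.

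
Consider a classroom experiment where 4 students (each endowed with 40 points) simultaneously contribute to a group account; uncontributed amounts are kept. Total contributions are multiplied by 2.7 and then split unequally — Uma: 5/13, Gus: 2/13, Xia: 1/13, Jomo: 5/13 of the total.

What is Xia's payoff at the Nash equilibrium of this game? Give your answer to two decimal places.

Player j's private return per contributed unit is 2.7 × (j's share). Contributing is weakly dominant for j when that share is at least 1/2.7 = 0.3704, and contributing 0 is dominant otherwise.
Uma and Jomo are above the threshold, contributing 40 each; the remaining 2 contribute 0. Total contributed: 80.
Xia keeps 40 and receives 2.7 × 80 × 1/13 = 16.62 from the group account, for a payoff of 56.62.

56.62 points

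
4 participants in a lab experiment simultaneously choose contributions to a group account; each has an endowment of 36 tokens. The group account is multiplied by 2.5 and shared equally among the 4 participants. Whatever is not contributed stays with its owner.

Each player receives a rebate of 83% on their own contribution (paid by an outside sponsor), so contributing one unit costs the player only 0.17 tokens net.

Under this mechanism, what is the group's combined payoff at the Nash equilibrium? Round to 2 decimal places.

The effective private return per unit is now (2.5/4) / 0.17 = 3.6765 > 1, so every player's dominant strategy flips to full contribution.
So the Nash equilibrium is full contribution by all 4; the group earns 4 × (36 × 0.83 + 2.5 × 36) = 479.52.

479.52 tokens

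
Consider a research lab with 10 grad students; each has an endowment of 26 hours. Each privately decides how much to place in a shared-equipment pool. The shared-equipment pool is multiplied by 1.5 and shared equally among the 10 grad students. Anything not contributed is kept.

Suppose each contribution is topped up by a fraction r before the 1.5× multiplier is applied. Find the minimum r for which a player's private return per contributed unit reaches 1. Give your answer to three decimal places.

With matching at rate r, one contributed unit becomes (1 + r) in the shared-equipment pool and returns 1.5 × (1 + r) / 10 to the contributor.
Setting this equal to 1: 1 + r = 10/1.5 = 6.6667.
So the minimum matching rate is r = 6.6667 − 1 = 5.667.

5.667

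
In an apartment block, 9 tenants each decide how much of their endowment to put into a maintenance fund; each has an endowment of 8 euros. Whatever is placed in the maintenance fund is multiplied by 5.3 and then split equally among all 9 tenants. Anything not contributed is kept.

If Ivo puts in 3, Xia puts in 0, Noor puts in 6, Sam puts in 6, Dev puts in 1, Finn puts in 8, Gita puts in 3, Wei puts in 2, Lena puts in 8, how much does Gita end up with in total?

26.79 euros

Total contributed: 3 + 0 + 6 + 6 + 1 + 8 + 3 + 2 + 8 = 37.
Each receives 5.3 × 37 / 9 = 21.79 from the maintenance fund.
Gita keeps 8 − 3 = 5, so Gita's payoff is 5 + 21.79 = 26.79.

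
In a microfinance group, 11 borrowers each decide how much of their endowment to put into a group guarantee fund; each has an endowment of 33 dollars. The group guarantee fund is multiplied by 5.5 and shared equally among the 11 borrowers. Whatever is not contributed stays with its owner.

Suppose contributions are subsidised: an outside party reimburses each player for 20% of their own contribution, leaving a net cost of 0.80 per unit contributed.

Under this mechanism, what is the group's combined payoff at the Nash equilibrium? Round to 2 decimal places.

363.00 dollars

Even with the mechanism, each unit contributed returns only (5.5/11) / 0.80 = 0.6250 per unit of net cost, so contributing nothing is still dominant.
At the Nash equilibrium no one contributes; group total payoff = 11 × 33 = 363.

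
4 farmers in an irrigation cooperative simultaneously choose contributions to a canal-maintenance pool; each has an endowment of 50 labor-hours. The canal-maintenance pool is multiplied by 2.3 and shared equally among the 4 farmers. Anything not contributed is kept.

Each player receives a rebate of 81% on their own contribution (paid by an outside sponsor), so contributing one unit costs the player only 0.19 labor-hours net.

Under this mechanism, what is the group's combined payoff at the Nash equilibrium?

Under the mechanism each unit contributed yields (2.3/4) / 0.19 = 3.0263 back to its contributor per unit of net cost, which exceeds 1, making full contribution the dominant choice for everyone.
So the Nash equilibrium is full contribution by all 4; the group earns 4 × (50 × 0.81 + 2.3 × 50) = 622.00.

622.00 labor-hours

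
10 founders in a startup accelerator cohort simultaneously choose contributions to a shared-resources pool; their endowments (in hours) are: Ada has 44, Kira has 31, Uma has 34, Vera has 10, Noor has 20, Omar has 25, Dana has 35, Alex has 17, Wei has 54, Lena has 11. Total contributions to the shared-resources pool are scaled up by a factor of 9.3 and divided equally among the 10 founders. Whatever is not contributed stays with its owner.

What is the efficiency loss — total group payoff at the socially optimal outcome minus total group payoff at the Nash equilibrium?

2332.30 hours

The private return per contributed unit is 9.3/10 = 0.9300 < 1 for every player regardless of endowment, so the Nash equilibrium is zero contribution and the group total is Σ E_j = 44 + 31 + 34 + 10 + 20 + 25 + 35 + 17 + 54 + 11 = 281.
Each contributed unit returns 9.300 to the group, so the social optimum is full contribution by everyone: group total = 9.300 × 281 = 2613.30.
Efficiency loss = (9.300 − 1) × 281 = 2332.30.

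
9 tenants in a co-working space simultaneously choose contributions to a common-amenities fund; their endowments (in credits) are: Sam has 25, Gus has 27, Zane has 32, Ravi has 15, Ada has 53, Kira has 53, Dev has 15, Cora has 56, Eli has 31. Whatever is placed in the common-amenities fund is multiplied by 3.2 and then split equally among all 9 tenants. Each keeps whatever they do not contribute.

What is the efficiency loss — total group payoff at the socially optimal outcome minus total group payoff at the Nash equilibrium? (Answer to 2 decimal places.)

The private return per contributed unit is 3.2/9 = 0.3556 < 1 for every player regardless of endowment, so the Nash equilibrium is zero contribution and the group total is Σ E_j = 25 + 27 + 32 + 15 + 53 + 53 + 15 + 56 + 31 = 307.
Each contributed unit returns 3.200 to the group, so the social optimum is full contribution by everyone: group total = 3.200 × 307 = 982.40.
Efficiency loss = (3.200 − 1) × 307 = 675.40.

675.40 credits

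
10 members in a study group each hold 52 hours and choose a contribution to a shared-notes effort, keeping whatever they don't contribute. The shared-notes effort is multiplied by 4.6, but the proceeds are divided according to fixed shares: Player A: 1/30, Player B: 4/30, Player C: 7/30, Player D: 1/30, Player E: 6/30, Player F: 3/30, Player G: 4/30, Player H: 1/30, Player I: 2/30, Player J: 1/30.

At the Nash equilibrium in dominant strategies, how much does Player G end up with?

A player with share s gets back 4.6·s per unit contributed, so full contribution is dominant for anyone with s > 1/4.6 = 0.2174 and zero contribution is dominant for anyone below.
Only Player C (7/30) clears that bar, contributing 52; the remaining 9 contribute 0. Total contributed: 52.
Player G keeps 52 and receives 4.6 × 52 × 4/30 = 31.89 from the shared-notes effort, for a payoff of 83.89.

83.89 hours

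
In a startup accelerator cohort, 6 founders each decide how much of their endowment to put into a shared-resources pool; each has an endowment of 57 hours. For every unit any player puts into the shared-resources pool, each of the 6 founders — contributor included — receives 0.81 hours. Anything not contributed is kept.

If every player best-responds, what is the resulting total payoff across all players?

The private return per contributed unit is 0.81 < 1, so contributing 0 is dominant for every player. At the Nash equilibrium everyone keeps their 57, and the group total is 6 × 57 = 342.

342.00 hours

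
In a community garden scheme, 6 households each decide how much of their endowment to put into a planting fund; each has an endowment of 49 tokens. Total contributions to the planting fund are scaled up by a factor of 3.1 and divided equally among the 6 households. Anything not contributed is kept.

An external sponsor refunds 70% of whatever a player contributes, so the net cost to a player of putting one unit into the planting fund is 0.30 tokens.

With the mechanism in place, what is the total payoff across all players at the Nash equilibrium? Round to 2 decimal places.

1117.20 tokens

The effective private return per unit is now (3.1/6) / 0.30 = 1.7222 > 1, so every player's dominant strategy flips to full contribution.
So the Nash equilibrium is full contribution by all 6; the group earns 6 × (49 × 0.70 + 3.1 × 49) = 1117.20.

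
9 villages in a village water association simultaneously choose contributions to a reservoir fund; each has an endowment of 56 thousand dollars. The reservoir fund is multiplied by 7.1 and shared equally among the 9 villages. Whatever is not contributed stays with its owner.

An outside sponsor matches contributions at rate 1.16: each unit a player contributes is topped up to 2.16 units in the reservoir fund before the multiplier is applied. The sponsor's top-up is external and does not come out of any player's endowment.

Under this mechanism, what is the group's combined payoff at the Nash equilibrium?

7729.34 thousand dollars

Under the mechanism each unit contributed yields 7.1 × 2.16 / 9 = 1.7040 back to its contributor per unit of net cost, which exceeds 1, making full contribution the dominant choice for everyone.
So the Nash equilibrium is full contribution by all 9; the group earns 7.1 × 2.16 × 504 = 7729.34.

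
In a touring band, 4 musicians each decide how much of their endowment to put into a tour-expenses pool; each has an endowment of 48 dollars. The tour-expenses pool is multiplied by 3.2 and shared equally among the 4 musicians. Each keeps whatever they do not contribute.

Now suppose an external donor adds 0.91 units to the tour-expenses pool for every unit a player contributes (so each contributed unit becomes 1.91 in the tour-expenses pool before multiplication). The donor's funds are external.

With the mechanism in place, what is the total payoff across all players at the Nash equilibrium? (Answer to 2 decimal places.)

With the mechanism, a contributed unit returns 3.2 × 1.91 / 4 = 1.5280 per unit of net cost to the contributor — now above 1 — so contributing fully is weakly dominant for every player.
At the Nash equilibrium everyone contributes 48. Group total payoff = 3.2 × 1.91 × 192 = 1173.50.

1173.50 dollars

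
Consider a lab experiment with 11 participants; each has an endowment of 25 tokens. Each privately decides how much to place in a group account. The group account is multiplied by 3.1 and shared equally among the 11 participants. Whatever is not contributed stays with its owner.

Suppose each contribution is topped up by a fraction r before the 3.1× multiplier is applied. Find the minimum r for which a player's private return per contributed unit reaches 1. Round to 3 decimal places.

2.548

With matching at rate r, one contributed unit becomes (1 + r) in the group account and returns 3.1 × (1 + r) / 11 to the contributor.
Setting this equal to 1: 1 + r = 11/3.1 = 3.5484.
So the minimum matching rate is r = 3.5484 − 1 = 2.548.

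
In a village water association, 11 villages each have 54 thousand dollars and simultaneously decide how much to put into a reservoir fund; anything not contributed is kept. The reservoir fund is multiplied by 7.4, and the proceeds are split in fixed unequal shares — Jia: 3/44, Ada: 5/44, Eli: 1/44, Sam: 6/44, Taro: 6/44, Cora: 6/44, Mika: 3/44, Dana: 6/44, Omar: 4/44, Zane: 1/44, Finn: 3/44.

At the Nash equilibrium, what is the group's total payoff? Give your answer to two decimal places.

Each unit j contributes comes back to j as 7.4 × (j's share), so j prefers to contribute only if that share exceeds 1/7.4 = 0.1351; otherwise keeping the unit dominates.
Sam, Taro, Cora and Dana clear that bar, contributing 54 each; the remaining 7 contribute 0. Total contributed: 216.
The reservoir fund pays out 7.4 × 216 = 1598.40 in total (split across the unequal shares, but the aggregate is all that matters for the group sum).
The 7 free-riders keep 54 each, adding 378. Group total = 378 + 1598.40 = 1976.40.

1976.40 thousand dollars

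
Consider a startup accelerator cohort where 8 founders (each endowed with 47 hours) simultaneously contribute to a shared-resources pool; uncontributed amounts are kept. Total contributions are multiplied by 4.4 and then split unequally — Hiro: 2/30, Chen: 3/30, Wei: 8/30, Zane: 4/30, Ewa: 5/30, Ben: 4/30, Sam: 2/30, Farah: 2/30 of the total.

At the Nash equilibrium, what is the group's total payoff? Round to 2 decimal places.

535.80 hours

A player with share s gets back 4.4·s per unit contributed, so full contribution is dominant for anyone with s > 1/4.4 = 0.2273 and zero contribution is dominant for anyone below.
Only Wei (8/30) clears that bar, contributing 47; the remaining 7 contribute 0. Total contributed: 47.
The shared-resources pool pays out 4.4 × 47 = 206.80 in total (split across the unequal shares, but the aggregate is all that matters for the group sum).
The 7 free-riders keep 47 each, adding 329. Group total = 329 + 206.80 = 535.80.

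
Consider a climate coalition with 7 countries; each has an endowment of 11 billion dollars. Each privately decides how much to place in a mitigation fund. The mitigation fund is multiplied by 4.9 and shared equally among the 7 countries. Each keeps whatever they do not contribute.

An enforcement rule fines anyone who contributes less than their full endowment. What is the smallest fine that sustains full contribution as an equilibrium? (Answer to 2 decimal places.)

Given the others contribute fully, the best deviation is to contribute 0 (any partial contribution still incurs the fine and gives up units whose private return 0.7000 is below 1).
Deviating from 11 to 0 saves 11 billion dollars but forfeits the deviator's share of the drop in the mitigation fund: 4.9/7 × 11 = 7.70.
So the deviation gain is 11 − 7.70 = 3.30, and the fine must be at least 3.30 billion dollars to wipe it out.

3.30 billion dollars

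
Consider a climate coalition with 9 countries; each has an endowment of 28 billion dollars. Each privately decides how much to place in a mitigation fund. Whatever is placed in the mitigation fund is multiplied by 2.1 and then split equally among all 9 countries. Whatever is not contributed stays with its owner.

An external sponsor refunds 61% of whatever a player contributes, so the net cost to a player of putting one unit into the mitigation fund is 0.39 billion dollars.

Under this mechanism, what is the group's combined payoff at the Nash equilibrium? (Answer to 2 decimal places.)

The effective private return is (2.1/9) / 0.39 = 0.5983, which is still under 1, so the mechanism doesn't change anyone's dominant strategy: zero contribution.
Everyone keeps their endowment and the group total is 9 × 28 = 252.

252.00 billion dollars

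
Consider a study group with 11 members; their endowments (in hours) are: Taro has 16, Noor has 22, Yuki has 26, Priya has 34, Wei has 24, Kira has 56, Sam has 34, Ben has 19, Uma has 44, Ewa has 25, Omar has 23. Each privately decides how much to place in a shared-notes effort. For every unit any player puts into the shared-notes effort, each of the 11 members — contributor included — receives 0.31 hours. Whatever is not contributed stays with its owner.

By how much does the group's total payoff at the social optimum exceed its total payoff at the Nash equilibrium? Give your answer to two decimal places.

The private return per contributed unit is 0.31 < 1 for everyone, so the Nash equilibrium is zero contribution and the group total is Σ E_j = 16 + 22 + 26 + 34 + 24 + 56 + 34 + 19 + 44 + 25 + 23 = 323.
Each contributed unit returns 3.410 to the group, so the social optimum is full contribution by everyone: group total = 3.410 × 323 = 1101.43.
Efficiency loss = (3.410 − 1) × 323 = 778.43.

778.43 hours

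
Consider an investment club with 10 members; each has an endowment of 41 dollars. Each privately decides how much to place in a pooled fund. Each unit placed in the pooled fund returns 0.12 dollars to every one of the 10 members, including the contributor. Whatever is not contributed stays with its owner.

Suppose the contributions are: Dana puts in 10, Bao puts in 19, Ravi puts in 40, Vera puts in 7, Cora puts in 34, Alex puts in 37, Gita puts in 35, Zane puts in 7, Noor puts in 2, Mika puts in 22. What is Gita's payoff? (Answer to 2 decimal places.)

31.56 dollars

Total contributed: 10 + 19 + 40 + 7 + 34 + 37 + 35 + 7 + 2 + 22 = 213.
Each receives 0.12 × 213 = 25.56 from the pooled fund.
Gita keeps 41 − 35 = 6, so Gita's payoff is 6 + 25.56 = 31.56.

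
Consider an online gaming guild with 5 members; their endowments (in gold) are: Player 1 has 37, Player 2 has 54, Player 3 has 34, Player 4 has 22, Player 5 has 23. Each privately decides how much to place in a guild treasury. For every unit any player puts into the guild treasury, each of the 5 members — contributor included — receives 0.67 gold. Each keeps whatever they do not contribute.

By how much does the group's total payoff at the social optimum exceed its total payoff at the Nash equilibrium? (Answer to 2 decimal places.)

The private return per contributed unit is 0.67 < 1 for everyone, so the Nash equilibrium is zero contribution and the group total is Σ E_j = 37 + 54 + 34 + 22 + 23 = 170.
Each contributed unit returns 3.350 to the group, so the social optimum is full contribution by everyone: group total = 3.350 × 170 = 569.50.
Efficiency loss = (3.350 − 1) × 170 = 399.50.

399.50 gold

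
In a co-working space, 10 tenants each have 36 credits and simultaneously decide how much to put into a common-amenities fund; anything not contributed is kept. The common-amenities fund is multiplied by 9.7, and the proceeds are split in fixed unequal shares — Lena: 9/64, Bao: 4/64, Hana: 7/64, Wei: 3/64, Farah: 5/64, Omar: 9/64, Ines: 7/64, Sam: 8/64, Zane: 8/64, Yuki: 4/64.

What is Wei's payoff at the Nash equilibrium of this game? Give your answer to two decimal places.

134.21 credits

Each unit j contributes comes back to j as 9.7 × (j's share), so j prefers to contribute only if that share exceeds 1/9.7 = 0.1031; otherwise keeping the unit dominates.
Lena, Hana, Omar, Ines, Sam and Zane are above the threshold, contributing 36 each; the remaining 4 contribute 0. Total contributed: 216.
Wei keeps 36 and receives 9.7 × 216 × 3/64 = 98.21 from the common-amenities fund, for a payoff of 134.21.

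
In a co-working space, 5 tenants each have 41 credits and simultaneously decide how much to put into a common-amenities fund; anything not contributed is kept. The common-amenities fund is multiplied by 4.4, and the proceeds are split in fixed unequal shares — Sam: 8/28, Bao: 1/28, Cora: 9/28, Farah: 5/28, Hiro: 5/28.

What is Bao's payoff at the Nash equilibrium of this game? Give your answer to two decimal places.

53.89 credits

A player with share s gets back 4.4·s per unit contributed, so full contribution is dominant for anyone with s > 1/4.4 = 0.2273 and zero contribution is dominant for anyone below.
The shares above 0.2273 belong to Sam and Cora, contributing 41 each; the remaining 3 contribute 0. Total contributed: 82.
Bao keeps 41 and receives 4.4 × 82 × 1/28 = 12.89 from the common-amenities fund, for a payoff of 53.89.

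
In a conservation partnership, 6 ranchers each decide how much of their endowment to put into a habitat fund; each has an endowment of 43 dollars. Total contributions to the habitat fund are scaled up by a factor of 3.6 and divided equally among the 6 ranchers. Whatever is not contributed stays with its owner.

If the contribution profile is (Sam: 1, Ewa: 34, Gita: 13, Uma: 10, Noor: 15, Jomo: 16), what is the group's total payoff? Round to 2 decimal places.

Total contributed: 1 + 34 + 13 + 10 + 15 + 16 = 89; total kept: 6 × 43 − 89 = 169.
The habitat fund pays out 3.6 × 89 = 320.40 in aggregate.
Group total = 169 + 320.40 = 489.40.

489.40 dollars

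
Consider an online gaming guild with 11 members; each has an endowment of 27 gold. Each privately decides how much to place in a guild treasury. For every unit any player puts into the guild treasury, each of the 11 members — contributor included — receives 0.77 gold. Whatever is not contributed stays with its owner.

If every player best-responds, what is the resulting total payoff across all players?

The private return per contributed unit is 0.77 < 1, so contributing 0 is dominant for every player. At the Nash equilibrium everyone keeps their 27, and the group total is 11 × 27 = 297.

297.00 gold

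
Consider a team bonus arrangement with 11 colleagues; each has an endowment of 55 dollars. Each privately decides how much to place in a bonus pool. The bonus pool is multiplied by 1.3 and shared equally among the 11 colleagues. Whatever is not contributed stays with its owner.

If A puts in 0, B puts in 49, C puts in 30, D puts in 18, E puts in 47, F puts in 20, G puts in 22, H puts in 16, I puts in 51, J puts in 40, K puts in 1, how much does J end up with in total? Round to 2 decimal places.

49.75 dollars

Total contributed: 0 + 49 + 30 + 18 + 47 + 20 + 22 + 16 + 51 + 40 + 1 = 294.
Each receives 1.3 × 294 / 11 = 34.75 from the bonus pool.
J keeps 55 − 40 = 15, so J's payoff is 15 + 34.75 = 49.75.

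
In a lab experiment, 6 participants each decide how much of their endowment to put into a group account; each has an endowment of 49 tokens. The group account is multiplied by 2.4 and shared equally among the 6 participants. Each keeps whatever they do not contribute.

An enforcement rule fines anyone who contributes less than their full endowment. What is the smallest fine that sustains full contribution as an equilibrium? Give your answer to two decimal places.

Given the others contribute fully, the best deviation is to contribute 0 (any partial contribution still incurs the fine and gives up units whose private return 0.4000 is below 1).
Deviating from 49 to 0 saves 49 tokens but forfeits the deviator's share of the drop in the group account: 2.4/6 × 49 = 19.60.
So the deviation gain is 49 − 19.60 = 29.40, and the fine must be at least 29.40 tokens to wipe it out.

29.40 tokens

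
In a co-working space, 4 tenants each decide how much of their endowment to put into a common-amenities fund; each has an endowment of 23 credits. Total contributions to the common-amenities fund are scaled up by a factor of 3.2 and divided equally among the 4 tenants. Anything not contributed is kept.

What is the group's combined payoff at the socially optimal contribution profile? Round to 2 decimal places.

Each contributed unit returns 3.200 to the group as a whole (0.8000 to each of 4 players), which exceeds 1, so the social optimum is full contribution: group total = 3.200 × 92 = 294.40.

294.40 credits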